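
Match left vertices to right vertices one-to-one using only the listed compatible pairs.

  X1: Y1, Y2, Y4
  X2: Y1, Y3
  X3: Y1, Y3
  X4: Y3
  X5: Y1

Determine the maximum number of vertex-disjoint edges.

3

Unit-capacity flow: source→left, listed edges, right→sink; max matching = max flow.
Augmenting path X1→Y1 (+1); matched 1.
Augmenting path X2→Y3 (+1); matched 2.
Augmenting path X3→Y1→X1→Y2 (+1); matched 3.
No augmenting path remains; maximum matching = 3.
König certificate: {X1, Y1, Y3} is a vertex cover of size 3 (every listed pair touches it), so no matching can be larger.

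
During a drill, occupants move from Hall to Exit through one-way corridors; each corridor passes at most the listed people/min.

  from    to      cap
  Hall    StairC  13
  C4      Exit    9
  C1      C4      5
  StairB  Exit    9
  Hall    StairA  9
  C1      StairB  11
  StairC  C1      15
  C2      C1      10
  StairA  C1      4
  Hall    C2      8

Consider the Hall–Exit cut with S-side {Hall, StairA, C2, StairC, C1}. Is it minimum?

Given cut capacity: 11 + 5 = 16.
Augment Hall→StairA→C1→StairB→Exit: bottleneck 4, flow now 4.
Augment Hall→C2→C1→StairB→Exit: bottleneck 5, flow now 9.
Augment Hall→C2→C1→C4→Exit: bottleneck 3, flow now 12.
Augment Hall→StairC→C1→C4→Exit: bottleneck 2, flow now 14.
No augmenting path remains; maximum flow = 14.
In the residual graph, reachable from Hall: {Hall, StairA, C2, StairC, C1, StairB}.
Min-cut edges: C1→C4 (5), StairB→Exit (9); capacity 5 + 9 = 14.
Cut capacity 16 exceeds the max flow 14, so it is not minimum.

No — its capacity is 16, but the minimum cut has capacity 14.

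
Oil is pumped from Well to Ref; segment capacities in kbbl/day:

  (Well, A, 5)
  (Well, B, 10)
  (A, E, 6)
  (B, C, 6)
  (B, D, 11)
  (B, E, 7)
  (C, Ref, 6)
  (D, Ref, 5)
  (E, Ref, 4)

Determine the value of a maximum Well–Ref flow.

Augment Well→A→E→Ref: bottleneck 4, flow now 4.
Augment Well→B→C→Ref: bottleneck 6, flow now 10.
Augment Well→B→D→Ref: bottleneck 4, flow now 14.
No augmenting path remains; maximum flow = 14.
In the residual graph, reachable from Well: {Well, A, E}.
Min-cut edges: Well→B (10), E→Ref (4); capacity 10 + 4 = 14.
This cut is saturated, so no flow can exceed 14.

14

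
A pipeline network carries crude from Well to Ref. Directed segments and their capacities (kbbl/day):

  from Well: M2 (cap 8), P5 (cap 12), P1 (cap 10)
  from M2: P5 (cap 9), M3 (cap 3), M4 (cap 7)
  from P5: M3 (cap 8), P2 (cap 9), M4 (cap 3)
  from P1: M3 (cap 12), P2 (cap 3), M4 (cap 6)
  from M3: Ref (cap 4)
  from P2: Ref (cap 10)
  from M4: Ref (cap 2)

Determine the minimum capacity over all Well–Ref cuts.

Augment Well→M2→M3→Ref: bottleneck 3, flow now 3.
Augment Well→M2→M4→Ref: bottleneck 2, flow now 5.
Augment Well→P5→M3→Ref: bottleneck 1, flow now 6.
Augment Well→P5→P2→Ref: bottleneck 9, flow now 15.
Augment Well→P1→P2→Ref: bottleneck 1, flow now 16.
No augmenting path remains; maximum flow = 16.
By max-flow min-cut, the minimum cut capacity equals the max flow.
In the residual graph, reachable from Well: {Well, M2, P5, P1, M3, P2, M4}.
Min-cut edges: M3→Ref (4), P2→Ref (10), M4→Ref (2); capacity 4 + 10 + 2 = 16.

16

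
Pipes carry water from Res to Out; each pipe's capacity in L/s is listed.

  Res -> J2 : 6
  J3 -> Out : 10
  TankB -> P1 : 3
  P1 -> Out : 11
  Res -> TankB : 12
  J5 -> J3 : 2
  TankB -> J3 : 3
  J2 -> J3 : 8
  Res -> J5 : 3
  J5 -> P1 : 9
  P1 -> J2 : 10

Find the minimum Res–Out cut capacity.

15

Augment Res→J2→J3→Out: bottleneck 6, flow now 6.
Augment Res→J5→J3→Out: bottleneck 2, flow now 8.
Augment Res→J5→P1→Out: bottleneck 1, flow now 9.
Augment Res→TankB→J3→Out: bottleneck 2, flow now 11.
Augment Res→TankB→P1→Out: bottleneck 3, flow now 14.
Augment Res→TankB→J3→J5→P1→Out: bottleneck 1, flow now 15. (uses reverse residual edge)
No augmenting path remains; maximum flow = 15.
By max-flow min-cut, the minimum cut capacity equals the max flow.
In the residual graph, reachable from Res: {Res, TankB}.
Min-cut edges: Res→J2 (6), Res→J5 (3), TankB→J3 (3), TankB→P1 (3); capacity 6 + 3 + 3 + 3 = 15.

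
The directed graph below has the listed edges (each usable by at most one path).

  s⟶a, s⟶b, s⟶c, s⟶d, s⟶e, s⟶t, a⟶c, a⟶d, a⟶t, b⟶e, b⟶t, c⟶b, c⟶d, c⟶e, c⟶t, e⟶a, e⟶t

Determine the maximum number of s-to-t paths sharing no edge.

5

Assign every edge capacity 1; by Menger, the answer equals the max flow.
Path s→t (+1); total 1.
Path s→a→t (+1); total 2.
Path s→b→t (+1); total 3.
Path s→c→t (+1); total 4.
Path s→e→t (+1); total 5.
No residual s→t path; max flow = 5.
Certifying cut of size 5: {s→a, s→b, s→c, s→e, s→t}.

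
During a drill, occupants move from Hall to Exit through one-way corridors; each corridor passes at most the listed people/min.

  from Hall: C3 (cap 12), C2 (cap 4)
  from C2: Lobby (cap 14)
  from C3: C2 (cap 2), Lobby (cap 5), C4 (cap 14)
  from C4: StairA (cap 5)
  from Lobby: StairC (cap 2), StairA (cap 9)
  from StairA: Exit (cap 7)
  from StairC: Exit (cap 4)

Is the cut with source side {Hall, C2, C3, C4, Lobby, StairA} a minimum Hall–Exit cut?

Yes — it is a minimum cut (capacity 9).

Given cut capacity: 2 + 7 = 9.
Augment Hall→C2→Lobby→StairA→Exit: bottleneck 4, flow now 4.
Augment Hall→C3→C4→StairA→Exit: bottleneck 3, flow now 7.
Augment Hall→C3→Lobby→StairC→Exit: bottleneck 2, flow now 9.
No augmenting path remains; maximum flow = 9.
Cut capacity 9 equals the max flow, so it is a minimum cut.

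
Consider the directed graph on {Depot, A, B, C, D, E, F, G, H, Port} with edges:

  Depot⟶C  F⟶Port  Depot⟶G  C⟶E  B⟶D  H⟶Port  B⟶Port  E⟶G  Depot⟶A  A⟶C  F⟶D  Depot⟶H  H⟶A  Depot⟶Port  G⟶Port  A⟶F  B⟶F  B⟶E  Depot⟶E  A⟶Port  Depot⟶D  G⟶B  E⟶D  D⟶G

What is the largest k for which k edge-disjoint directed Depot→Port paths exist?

5

Assign every edge capacity 1; by Menger, the answer equals the max flow.
Path Depot→Port (+1); total 1.
Path Depot→A→Port (+1); total 2.
Path Depot→G→Port (+1); total 3.
Path Depot→H→Port (+1); total 4.
Path Depot→D→G→B→Port (+1); total 5.
No residual Depot→Port path; max flow = 5.
Certifying cut of size 5: {Depot→A, Depot→H, Depot→Port, G→B, G→Port}.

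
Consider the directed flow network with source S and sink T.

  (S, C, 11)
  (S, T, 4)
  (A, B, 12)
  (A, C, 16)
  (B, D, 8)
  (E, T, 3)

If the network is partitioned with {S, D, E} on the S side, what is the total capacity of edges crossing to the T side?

18

Edges leaving {S, D, E}: S→C (11), S→T (4), E→T (3).
Cut capacity = 11 + 4 + 3 = 18.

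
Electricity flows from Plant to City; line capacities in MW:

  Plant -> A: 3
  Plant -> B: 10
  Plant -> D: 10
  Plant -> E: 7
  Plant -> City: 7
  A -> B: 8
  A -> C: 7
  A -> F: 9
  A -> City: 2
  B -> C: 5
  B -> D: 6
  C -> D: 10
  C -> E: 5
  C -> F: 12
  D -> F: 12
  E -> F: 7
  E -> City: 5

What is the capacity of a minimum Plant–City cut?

14

Augment Plant→City: bottleneck 7, flow now 7.
Augment Plant→A→City: bottleneck 2, flow now 9.
Augment Plant→E→City: bottleneck 5, flow now 14.
No augmenting path remains; maximum flow = 14.
By max-flow min-cut, the minimum cut capacity equals the max flow.
In the residual graph, reachable from Plant: {Plant, A, B, C, D, E, F}.
Min-cut edges: Plant→City (7), A→City (2), E→City (5); capacity 7 + 2 + 5 = 14.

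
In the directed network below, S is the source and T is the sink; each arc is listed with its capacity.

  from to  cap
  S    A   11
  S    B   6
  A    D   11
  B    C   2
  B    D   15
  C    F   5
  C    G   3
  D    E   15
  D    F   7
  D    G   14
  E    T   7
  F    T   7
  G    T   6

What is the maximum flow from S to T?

Augment S→A→D→E→T: bottleneck 7, flow now 7.
Augment S→A→D→F→T: bottleneck 4, flow now 11.
Augment S→B→C→F→T: bottleneck 2, flow now 13.
Augment S→B→D→F→T: bottleneck 1, flow now 14.
Augment S→B→D→G→T: bottleneck 3, flow now 17.
No augmenting path remains; maximum flow = 17.
In the residual graph, reachable from S: {S}.
Min-cut edges: S→A (11), S→B (6); capacity 11 + 6 = 17.
This cut is saturated, so no flow can exceed 17.

17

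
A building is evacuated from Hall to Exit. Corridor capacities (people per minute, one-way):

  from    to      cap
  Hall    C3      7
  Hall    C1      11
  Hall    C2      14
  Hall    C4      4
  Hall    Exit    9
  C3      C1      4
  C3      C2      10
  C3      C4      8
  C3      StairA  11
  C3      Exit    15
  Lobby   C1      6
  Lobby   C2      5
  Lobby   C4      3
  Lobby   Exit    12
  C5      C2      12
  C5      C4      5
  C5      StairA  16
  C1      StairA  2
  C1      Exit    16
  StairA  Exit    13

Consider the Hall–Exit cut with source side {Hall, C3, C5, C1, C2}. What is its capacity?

86

Edges leaving {Hall, C3, C5, C1, C2}: Hall→C4 (4), Hall→Exit (9), C3→C4 (8), C3→StairA (11), C3→Exit (15), C5→C4 (5), C5→StairA (16), C1→StairA (2), C1→Exit (16).
Cut capacity = 4 + 9 + 8 + 11 + 15 + 5 + 16 + 2 + 16 = 86.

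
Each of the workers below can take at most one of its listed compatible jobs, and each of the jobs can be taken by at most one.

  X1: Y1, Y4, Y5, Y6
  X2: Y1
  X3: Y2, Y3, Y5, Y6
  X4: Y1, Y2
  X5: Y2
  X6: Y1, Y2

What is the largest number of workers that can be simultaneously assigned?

Unit-capacity flow: source→left, listed edges, right→sink; max matching = max flow.
Augmenting path X1→Y1 (+1); matched 1.
Augmenting path X3→Y2 (+1); matched 2.
Augmenting path X2→Y1→X1→Y4 (+1); matched 3.
Augmenting path X4→Y2→X3→Y3 (+1); matched 4.
No augmenting path remains; maximum matching = 4.
König certificate: {X1, X3, Y1, Y2} is a vertex cover of size 4 (every listed pair touches it), so no matching can be larger.

4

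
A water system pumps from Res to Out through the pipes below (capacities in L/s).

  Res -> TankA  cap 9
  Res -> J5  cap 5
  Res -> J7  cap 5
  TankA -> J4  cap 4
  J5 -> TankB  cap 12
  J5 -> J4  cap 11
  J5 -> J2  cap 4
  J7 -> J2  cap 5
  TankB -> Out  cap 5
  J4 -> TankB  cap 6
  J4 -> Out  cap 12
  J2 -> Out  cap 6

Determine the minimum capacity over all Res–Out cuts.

14

Augment Res→TankA→J4→Out: bottleneck 4, flow now 4.
Augment Res→J5→TankB→Out: bottleneck 5, flow now 9.
Augment Res→J7→J2→Out: bottleneck 5, flow now 14.
No augmenting path remains; maximum flow = 14.
By max-flow min-cut, the minimum cut capacity equals the max flow.
In the residual graph, reachable from Res: {Res, TankA}.
Min-cut edges: Res→J5 (5), Res→J7 (5), TankA→J4 (4); capacity 5 + 5 + 4 = 14.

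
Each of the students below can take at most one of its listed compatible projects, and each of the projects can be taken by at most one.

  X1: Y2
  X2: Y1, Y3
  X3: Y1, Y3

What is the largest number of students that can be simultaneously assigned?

Unit-capacity flow: source→left, listed edges, right→sink; max matching = max flow.
Augmenting path X1→Y2 (+1); matched 1.
Augmenting path X2→Y1 (+1); matched 2.
Augmenting path X3→Y3 (+1); matched 3.
No augmenting path remains; maximum matching = 3.
König certificate: {X1, X2, X3} is a vertex cover of size 3 (every listed pair touches it), so no matching can be larger.

3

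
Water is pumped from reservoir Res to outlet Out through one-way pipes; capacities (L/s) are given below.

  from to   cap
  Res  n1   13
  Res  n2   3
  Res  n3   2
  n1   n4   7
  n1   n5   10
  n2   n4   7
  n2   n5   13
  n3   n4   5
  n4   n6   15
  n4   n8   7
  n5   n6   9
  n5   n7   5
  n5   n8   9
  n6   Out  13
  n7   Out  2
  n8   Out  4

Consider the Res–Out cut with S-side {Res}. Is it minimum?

Yes — it is a minimum cut (capacity 18).

Given cut capacity: 13 + 3 + 2 = 18.
Augment Res→n1→n4→n6→Out: bottleneck 7, flow now 7.
Augment Res→n1→n5→n6→Out: bottleneck 6, flow now 13.
Augment Res→n2→n4→n8→Out: bottleneck 3, flow now 16.
Augment Res→n3→n4→n8→Out: bottleneck 1, flow now 17.
Augment Res→n3→n4→n1→n5→n7→Out: bottleneck 1, flow now 18. (uses reverse residual edge)
No augmenting path remains; maximum flow = 18.
Cut capacity 18 equals the max flow, so it is a minimum cut.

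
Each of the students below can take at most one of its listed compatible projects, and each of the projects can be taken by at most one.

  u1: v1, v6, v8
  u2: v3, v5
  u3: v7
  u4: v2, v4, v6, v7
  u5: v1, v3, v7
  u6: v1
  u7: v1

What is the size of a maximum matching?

Unit-capacity flow: source→left, listed edges, right→sink; max matching = max flow.
Augmenting path u1→v1 (+1); matched 1.
Augmenting path u2→v3 (+1); matched 2.
Augmenting path u3→v7 (+1); matched 3.
Augmenting path u4→v2 (+1); matched 4.
Augmenting path u5→v1→u1→v6 (+1); matched 5.
Augmenting path u6→v1→u5→v3→u2→v5 (+1); matched 6.
No augmenting path remains; maximum matching = 6.
König certificate: {u1, u2, u3, u4, u5, v1} is a vertex cover of size 6 (every listed pair touches it), so no matching can be larger.

6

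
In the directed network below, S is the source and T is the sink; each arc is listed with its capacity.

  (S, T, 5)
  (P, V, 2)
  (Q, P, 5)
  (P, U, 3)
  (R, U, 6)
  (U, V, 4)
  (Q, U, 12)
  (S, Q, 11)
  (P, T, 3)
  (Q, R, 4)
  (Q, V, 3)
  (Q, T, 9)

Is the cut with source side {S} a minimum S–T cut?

Given cut capacity: 11 + 5 = 16.
Augment S→T: bottleneck 5, flow now 5.
Augment S→Q→T: bottleneck 9, flow now 14.
Augment S→Q→P→T: bottleneck 2, flow now 16.
No augmenting path remains; maximum flow = 16.
Cut capacity 16 equals the max flow, so it is a minimum cut.

Yes — it is a minimum cut (capacity 16).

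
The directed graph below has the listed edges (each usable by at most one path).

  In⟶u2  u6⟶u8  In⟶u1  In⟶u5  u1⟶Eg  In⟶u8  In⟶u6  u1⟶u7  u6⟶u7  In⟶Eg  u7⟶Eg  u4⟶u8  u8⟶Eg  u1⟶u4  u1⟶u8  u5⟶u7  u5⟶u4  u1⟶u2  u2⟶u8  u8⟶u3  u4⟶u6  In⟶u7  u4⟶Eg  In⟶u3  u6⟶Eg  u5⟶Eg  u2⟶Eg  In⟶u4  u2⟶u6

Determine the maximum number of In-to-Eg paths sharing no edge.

Assign every edge capacity 1; by Menger, the answer equals the max flow.
Path In→Eg (+1); total 1.
Path In→u1→Eg (+1); total 2.
Path In→u2→Eg (+1); total 3.
Path In→u4→Eg (+1); total 4.
Path In→u5→Eg (+1); total 5.
Path In→u6→Eg (+1); total 6.
Path In→u7→Eg (+1); total 7.
Path In→u8→Eg (+1); total 8.
No residual In→Eg path; max flow = 8.
Certifying cut of size 8: {In→Eg, In→u1, In→u2, In→u4, In→u5, In→u6, In→u7, In→u8}.

8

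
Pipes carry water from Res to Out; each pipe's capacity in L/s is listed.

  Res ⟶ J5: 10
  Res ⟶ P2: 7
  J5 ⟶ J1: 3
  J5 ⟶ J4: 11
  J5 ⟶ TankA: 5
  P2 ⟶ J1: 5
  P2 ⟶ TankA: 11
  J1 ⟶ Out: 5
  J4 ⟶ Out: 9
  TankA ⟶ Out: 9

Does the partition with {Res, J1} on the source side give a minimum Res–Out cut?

No — its capacity is 22, but the minimum cut has capacity 17.

Given cut capacity: 10 + 7 + 5 = 22.
Augment Res→J5→J1→Out: bottleneck 3, flow now 3.
Augment Res→J5→J4→Out: bottleneck 7, flow now 10.
Augment Res→P2→J1→Out: bottleneck 2, flow now 12.
Augment Res→P2→TankA→Out: bottleneck 5, flow now 17.
No augmenting path remains; maximum flow = 17.
In the residual graph, reachable from Res: {Res}.
Min-cut edges: Res→J5 (10), Res→P2 (7); capacity 10 + 7 = 17.
Cut capacity 22 exceeds the max flow 17, so it is not minimum.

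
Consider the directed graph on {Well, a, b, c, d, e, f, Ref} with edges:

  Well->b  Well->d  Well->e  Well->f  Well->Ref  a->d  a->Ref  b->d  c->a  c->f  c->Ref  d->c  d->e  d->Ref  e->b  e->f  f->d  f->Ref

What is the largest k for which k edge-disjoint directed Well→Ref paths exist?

4

Assign every edge capacity 1; by Menger, the answer equals the max flow.
Path Well→Ref (+1); total 1.
Path Well→d→Ref (+1); total 2.
Path Well→f→Ref (+1); total 3.
Path Well→b→d→c→Ref (+1); total 4.
No residual Well→Ref path; max flow = 4.
Certifying cut of size 4: {Well→Ref, d→Ref, d→c, f→Ref}.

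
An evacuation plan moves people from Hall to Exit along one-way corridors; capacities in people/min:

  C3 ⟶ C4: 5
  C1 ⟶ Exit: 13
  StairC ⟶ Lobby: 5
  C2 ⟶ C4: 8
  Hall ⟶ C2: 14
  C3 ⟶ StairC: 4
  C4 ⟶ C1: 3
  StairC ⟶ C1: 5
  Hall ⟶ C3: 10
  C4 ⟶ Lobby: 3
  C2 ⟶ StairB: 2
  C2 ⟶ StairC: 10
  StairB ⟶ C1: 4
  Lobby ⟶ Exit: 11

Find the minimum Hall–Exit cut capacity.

Augment Hall→C3→C4→Lobby→Exit: bottleneck 3, flow now 3.
Augment Hall→C3→C4→C1→Exit: bottleneck 2, flow now 5.
Augment Hall→C3→StairC→Lobby→Exit: bottleneck 4, flow now 9.
Augment Hall→C2→C4→C1→Exit: bottleneck 1, flow now 10.
Augment Hall→C2→StairC→Lobby→Exit: bottleneck 1, flow now 11.
Augment Hall→C2→StairC→C1→Exit: bottleneck 5, flow now 16.
Augment Hall→C2→StairB→C1→Exit: bottleneck 2, flow now 18.
No augmenting path remains; maximum flow = 18.
By max-flow min-cut, the minimum cut capacity equals the max flow.
In the residual graph, reachable from Hall: {Hall, C3, C2, C4, StairC}.
Min-cut edges: C2→StairB (2), C4→Lobby (3), C4→C1 (3), StairC→Lobby (5), StairC→C1 (5); capacity 2 + 3 + 3 + 5 + 5 = 18.

18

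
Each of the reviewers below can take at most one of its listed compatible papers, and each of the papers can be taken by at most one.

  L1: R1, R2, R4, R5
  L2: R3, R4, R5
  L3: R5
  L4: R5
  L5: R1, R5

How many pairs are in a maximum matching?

Unit-capacity flow: source→left, listed edges, right→sink; max matching = max flow.
Augmenting path L1→R1 (+1); matched 1.
Augmenting path L2→R3 (+1); matched 2.
Augmenting path L3→R5 (+1); matched 3.
Augmenting path L5→R1→L1→R2 (+1); matched 4.
No augmenting path remains; maximum matching = 4.
König certificate: {L1, L2, L5, R5} is a vertex cover of size 4 (every listed pair touches it), so no matching can be larger.

4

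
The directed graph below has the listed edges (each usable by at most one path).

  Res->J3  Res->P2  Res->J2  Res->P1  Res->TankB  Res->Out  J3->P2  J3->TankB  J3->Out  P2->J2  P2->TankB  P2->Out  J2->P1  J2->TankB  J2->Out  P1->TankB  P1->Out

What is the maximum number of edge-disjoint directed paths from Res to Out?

Assign every edge capacity 1; by Menger, the answer equals the max flow.
Path Res→Out (+1); total 1.
Path Res→J3→Out (+1); total 2.
Path Res→P2→Out (+1); total 3.
Path Res→J2→Out (+1); total 4.
Path Res→P1→Out (+1); total 5.
No residual Res→Out path; max flow = 5.
Certifying cut of size 5: {Res→J2, Res→J3, Res→Out, Res→P1, Res→P2}.

5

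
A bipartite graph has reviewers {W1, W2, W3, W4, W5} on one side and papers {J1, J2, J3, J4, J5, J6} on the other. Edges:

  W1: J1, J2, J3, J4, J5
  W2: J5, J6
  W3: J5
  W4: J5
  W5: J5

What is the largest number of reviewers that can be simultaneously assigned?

3

Unit-capacity flow: source→left, listed edges, right→sink; max matching = max flow.
Augmenting path W1→J1 (+1); matched 1.
Augmenting path W2→J5 (+1); matched 2.
Augmenting path W3→J5→W2→J6 (+1); matched 3.
No augmenting path remains; maximum matching = 3.
König certificate: {W1, W2, J5} is a vertex cover of size 3 (every listed pair touches it), so no matching can be larger.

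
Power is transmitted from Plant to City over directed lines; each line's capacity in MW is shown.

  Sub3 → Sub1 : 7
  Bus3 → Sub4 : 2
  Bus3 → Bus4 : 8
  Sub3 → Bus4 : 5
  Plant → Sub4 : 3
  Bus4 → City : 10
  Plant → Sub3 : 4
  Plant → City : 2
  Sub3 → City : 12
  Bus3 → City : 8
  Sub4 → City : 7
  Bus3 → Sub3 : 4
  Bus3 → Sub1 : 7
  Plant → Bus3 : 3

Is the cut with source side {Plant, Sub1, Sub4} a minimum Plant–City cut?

Given cut capacity: 3 + 4 + 2 + 7 = 16.
Augment Plant→City: bottleneck 2, flow now 2.
Augment Plant→Bus3→City: bottleneck 3, flow now 5.
Augment Plant→Sub3→City: bottleneck 4, flow now 9.
Augment Plant→Sub4→City: bottleneck 3, flow now 12.
No augmenting path remains; maximum flow = 12.
In the residual graph, reachable from Plant: {Plant}.
Min-cut edges: Plant→Bus3 (3), Plant→Sub3 (4), Plant→Sub4 (3), Plant→City (2); capacity 3 + 4 + 3 + 2 = 12.
Cut capacity 16 exceeds the max flow 12, so it is not minimum.

No — its capacity is 16, but the minimum cut has capacity 12.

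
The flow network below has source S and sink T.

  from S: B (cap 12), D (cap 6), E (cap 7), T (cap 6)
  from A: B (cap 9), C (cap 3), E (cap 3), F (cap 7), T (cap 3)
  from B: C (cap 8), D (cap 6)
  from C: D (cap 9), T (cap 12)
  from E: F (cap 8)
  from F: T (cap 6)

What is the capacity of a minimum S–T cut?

20

Augment S→T: bottleneck 6, flow now 6.
Augment S→B→C→T: bottleneck 8, flow now 14.
Augment S→E→F→T: bottleneck 6, flow now 20.
No augmenting path remains; maximum flow = 20.
By max-flow min-cut, the minimum cut capacity equals the max flow.
In the residual graph, reachable from S: {S, B, D, E, F}.
Min-cut edges: S→T (6), B→C (8), F→T (6); capacity 6 + 8 + 6 = 20.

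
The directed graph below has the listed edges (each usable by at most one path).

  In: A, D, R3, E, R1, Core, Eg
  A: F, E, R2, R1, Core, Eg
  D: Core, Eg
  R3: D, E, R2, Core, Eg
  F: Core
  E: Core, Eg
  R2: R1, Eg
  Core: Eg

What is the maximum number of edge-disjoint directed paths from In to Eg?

6

Assign every edge capacity 1; by Menger, the answer equals the max flow.
Path In→Eg (+1); total 1.
Path In→A→Eg (+1); total 2.
Path In→D→Eg (+1); total 3.
Path In→R3→Eg (+1); total 4.
Path In→E→Eg (+1); total 5.
Path In→Core→Eg (+1); total 6.
No residual In→Eg path; max flow = 6.
Certifying cut of size 6: {In→A, In→Core, In→D, In→E, In→Eg, In→R3}.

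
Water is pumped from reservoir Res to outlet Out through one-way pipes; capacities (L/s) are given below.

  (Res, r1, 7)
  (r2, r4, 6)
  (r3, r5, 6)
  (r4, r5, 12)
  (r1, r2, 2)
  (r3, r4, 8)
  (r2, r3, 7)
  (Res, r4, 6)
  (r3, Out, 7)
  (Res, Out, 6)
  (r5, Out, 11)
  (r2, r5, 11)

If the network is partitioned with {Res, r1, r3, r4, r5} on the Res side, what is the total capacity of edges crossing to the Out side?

26

Edges leaving {Res, r1, r3, r4, r5}: Res→Out (6), r1→r2 (2), r3→Out (7), r5→Out (11).
Cut capacity = 6 + 2 + 7 + 11 = 26.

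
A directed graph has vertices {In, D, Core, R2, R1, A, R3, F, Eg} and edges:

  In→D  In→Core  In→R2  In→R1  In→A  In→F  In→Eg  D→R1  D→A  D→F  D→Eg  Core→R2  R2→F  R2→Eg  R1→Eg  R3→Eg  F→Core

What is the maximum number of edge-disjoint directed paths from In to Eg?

Assign every edge capacity 1; by Menger, the answer equals the max flow.
Path In→Eg (+1); total 1.
Path In→D→Eg (+1); total 2.
Path In→R2→Eg (+1); total 3.
Path In→R1→Eg (+1); total 4.
No residual In→Eg path; max flow = 4.
Certifying cut of size 4: {In→D, In→Eg, In→R1, R2→Eg}.

4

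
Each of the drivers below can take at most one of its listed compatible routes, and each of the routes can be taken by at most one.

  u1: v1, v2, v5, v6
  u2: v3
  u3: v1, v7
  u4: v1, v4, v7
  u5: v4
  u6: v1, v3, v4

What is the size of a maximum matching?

5

Unit-capacity flow: source→left, listed edges, right→sink; max matching = max flow.
Augmenting path u1→v1 (+1); matched 1.
Augmenting path u2→v3 (+1); matched 2.
Augmenting path u3→v7 (+1); matched 3.
Augmenting path u4→v4 (+1); matched 4.
Augmenting path u6→v1→u1→v2 (+1); matched 5.
No augmenting path remains; maximum matching = 5.
König certificate: {u1, v1, v3, v4, v7} is a vertex cover of size 5 (every listed pair touches it), so no matching can be larger.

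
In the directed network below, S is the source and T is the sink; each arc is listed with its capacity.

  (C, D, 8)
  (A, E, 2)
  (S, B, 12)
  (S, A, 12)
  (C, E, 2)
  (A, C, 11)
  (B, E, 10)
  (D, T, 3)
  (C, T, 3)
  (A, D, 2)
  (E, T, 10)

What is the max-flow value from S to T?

Augment S→A→C→T: bottleneck 3, flow now 3.
Augment S→A→D→T: bottleneck 2, flow now 5.
Augment S→A→E→T: bottleneck 2, flow now 7.
Augment S→B→E→T: bottleneck 8, flow now 15.
Augment S→A→C→D→T: bottleneck 1, flow now 16.
No augmenting path remains; maximum flow = 16.
In the residual graph, reachable from S: {S, A, B, C, D, E}.
Min-cut edges: C→T (3), D→T (3), E→T (10); capacity 3 + 3 + 10 = 16.
This cut is saturated, so no flow can exceed 16.

16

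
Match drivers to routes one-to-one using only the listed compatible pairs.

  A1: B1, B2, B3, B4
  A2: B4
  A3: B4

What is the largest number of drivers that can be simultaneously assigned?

2

Unit-capacity flow: source→left, listed edges, right→sink; max matching = max flow.
Augmenting path A1→B1 (+1); matched 1.
Augmenting path A2→B4 (+1); matched 2.
No augmenting path remains; maximum matching = 2.
König certificate: {A1, B4} is a vertex cover of size 2 (every listed pair touches it), so no matching can be larger.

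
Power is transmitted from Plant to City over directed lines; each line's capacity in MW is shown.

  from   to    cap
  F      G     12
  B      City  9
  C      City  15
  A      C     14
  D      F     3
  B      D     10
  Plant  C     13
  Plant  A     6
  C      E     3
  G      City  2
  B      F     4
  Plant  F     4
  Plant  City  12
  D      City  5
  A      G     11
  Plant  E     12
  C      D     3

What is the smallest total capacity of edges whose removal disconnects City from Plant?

32

Augment Plant→City: bottleneck 12, flow now 12.
Augment Plant→C→City: bottleneck 13, flow now 25.
Augment Plant→A→C→City: bottleneck 2, flow now 27.
Augment Plant→A→G→City: bottleneck 2, flow now 29.
Augment Plant→A→C→D→City: bottleneck 2, flow now 31.
Augment Plant→F→G→A→C→D→City: bottleneck 1, flow now 32. (uses reverse residual edge)
No augmenting path remains; maximum flow = 32.
By max-flow min-cut, the minimum cut capacity equals the max flow.
In the residual graph, reachable from Plant: {Plant, A, C, E, F, G}.
Min-cut edges: Plant→City (12), C→D (3), C→City (15), G→City (2); capacity 12 + 3 + 15 + 2 = 32.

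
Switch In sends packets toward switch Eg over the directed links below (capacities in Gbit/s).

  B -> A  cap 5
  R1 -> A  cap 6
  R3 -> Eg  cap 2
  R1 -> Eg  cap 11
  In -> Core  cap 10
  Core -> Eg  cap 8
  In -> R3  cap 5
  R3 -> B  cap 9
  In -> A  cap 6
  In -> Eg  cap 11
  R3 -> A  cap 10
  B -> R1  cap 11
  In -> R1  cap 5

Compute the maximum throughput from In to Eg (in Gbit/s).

29

Augment In→Eg: bottleneck 11, flow now 11.
Augment In→R3→Eg: bottleneck 2, flow now 13.
Augment In→Core→Eg: bottleneck 8, flow now 21.
Augment In→R1→Eg: bottleneck 5, flow now 26.
Augment In→R3→B→R1→Eg: bottleneck 3, flow now 29.
No augmenting path remains; maximum flow = 29.
In the residual graph, reachable from In: {In, Core, A}.
Min-cut edges: In→R3 (5), In→R1 (5), In→Eg (11), Core→Eg (8); capacity 5 + 5 + 11 + 8 = 29.
This cut is saturated, so no flow can exceed 29.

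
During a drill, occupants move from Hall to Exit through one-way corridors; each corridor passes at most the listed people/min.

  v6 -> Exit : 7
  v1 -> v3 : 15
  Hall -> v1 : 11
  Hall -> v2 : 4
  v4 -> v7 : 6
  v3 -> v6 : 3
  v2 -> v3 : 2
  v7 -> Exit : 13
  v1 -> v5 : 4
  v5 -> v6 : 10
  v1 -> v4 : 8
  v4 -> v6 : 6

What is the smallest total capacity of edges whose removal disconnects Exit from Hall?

13

Augment Hall→v1→v3→v6→Exit: bottleneck 3, flow now 3.
Augment Hall→v1→v4→v6→Exit: bottleneck 4, flow now 7.
Augment Hall→v1→v4→v7→Exit: bottleneck 4, flow now 11.
Augment Hall→v2→v3→v1→v5→v6→v4→v7→Exit: bottleneck 2, flow now 13. (uses reverse residual edge)
No augmenting path remains; maximum flow = 13.
By max-flow min-cut, the minimum cut capacity equals the max flow.
In the residual graph, reachable from Hall: {Hall, v2}.
Min-cut edges: Hall→v1 (11), v2→v3 (2); capacity 11 + 2 = 13.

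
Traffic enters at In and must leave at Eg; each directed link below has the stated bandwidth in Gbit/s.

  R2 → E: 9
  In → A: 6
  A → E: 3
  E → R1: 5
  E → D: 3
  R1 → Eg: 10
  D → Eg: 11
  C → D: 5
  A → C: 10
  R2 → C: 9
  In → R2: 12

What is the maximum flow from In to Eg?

13

Augment In→R2→C→D→Eg: bottleneck 5, flow now 5.
Augment In→R2→E→R1→Eg: bottleneck 5, flow now 10.
Augment In→R2→E→D→Eg: bottleneck 2, flow now 12.
Augment In→A→E→D→Eg: bottleneck 1, flow now 13.
No augmenting path remains; maximum flow = 13.
In the residual graph, reachable from In: {In, R2, A, C, E}.
Min-cut edges: C→D (5), E→R1 (5), E→D (3); capacity 5 + 5 + 3 = 13.
This cut is saturated, so no flow can exceed 13.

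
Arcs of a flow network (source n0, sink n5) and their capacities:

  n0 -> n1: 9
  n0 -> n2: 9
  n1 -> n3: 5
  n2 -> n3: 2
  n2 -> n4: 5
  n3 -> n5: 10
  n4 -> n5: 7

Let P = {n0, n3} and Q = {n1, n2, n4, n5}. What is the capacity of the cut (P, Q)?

28

Edges leaving {n0, n3}: n0→n1 (9), n0→n2 (9), n3→n5 (10).
Cut capacity = 9 + 9 + 10 = 28.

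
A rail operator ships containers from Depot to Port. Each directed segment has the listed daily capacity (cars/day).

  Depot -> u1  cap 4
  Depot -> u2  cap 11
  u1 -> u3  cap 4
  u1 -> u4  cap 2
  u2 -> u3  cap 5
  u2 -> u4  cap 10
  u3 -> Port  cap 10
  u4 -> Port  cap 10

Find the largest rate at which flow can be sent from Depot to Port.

Augment Depot→u1→u3→Port: bottleneck 4, flow now 4.
Augment Depot→u2→u3→Port: bottleneck 5, flow now 9.
Augment Depot→u2→u4→Port: bottleneck 6, flow now 15.
No augmenting path remains; maximum flow = 15.
In the residual graph, reachable from Depot: {Depot}.
Min-cut edges: Depot→u1 (4), Depot→u2 (11); capacity 4 + 11 = 15.
This cut is saturated, so no flow can exceed 15.

15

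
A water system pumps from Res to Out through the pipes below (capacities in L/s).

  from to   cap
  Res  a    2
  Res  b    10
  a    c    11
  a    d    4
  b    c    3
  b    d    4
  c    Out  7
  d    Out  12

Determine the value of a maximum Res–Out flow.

9

Augment Res→a→c→Out: bottleneck 2, flow now 2.
Augment Res→b→c→Out: bottleneck 3, flow now 5.
Augment Res→b→d→Out: bottleneck 4, flow now 9.
No augmenting path remains; maximum flow = 9.
In the residual graph, reachable from Res: {Res, b}.
Min-cut edges: Res→a (2), b→c (3), b→d (4); capacity 2 + 3 + 4 = 9.
This cut is saturated, so no flow can exceed 9.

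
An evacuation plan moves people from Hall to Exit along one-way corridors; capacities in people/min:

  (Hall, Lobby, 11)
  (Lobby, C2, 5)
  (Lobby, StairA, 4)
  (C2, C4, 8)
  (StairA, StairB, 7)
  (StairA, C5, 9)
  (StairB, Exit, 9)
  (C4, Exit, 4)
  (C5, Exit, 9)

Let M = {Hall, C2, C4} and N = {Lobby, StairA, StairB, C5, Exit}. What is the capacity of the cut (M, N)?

15

Edges leaving {Hall, C2, C4}: Hall→Lobby (11), C4→Exit (4).
Cut capacity = 11 + 4 = 15.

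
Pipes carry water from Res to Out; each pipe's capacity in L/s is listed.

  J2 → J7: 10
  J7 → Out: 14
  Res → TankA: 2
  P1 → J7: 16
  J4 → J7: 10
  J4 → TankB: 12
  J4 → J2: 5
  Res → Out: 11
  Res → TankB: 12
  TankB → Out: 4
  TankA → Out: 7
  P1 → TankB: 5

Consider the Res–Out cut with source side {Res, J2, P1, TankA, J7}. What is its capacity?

49

Edges leaving {Res, J2, P1, TankA, J7}: Res→TankB (12), Res→Out (11), P1→TankB (5), TankA→Out (7), J7→Out (14).
Cut capacity = 12 + 11 + 5 + 7 + 14 = 49.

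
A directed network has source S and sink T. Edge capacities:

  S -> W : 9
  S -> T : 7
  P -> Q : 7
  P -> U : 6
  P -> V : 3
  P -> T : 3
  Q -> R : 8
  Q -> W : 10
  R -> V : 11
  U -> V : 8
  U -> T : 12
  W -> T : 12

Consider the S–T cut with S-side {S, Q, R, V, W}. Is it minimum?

Given cut capacity: 7 + 12 = 19.
Augment S→T: bottleneck 7, flow now 7.
Augment S→W→T: bottleneck 9, flow now 16.
No augmenting path remains; maximum flow = 16.
In the residual graph, reachable from S: {S}.
Min-cut edges: S→W (9), S→T (7); capacity 9 + 7 = 16.
Cut capacity 19 exceeds the max flow 16, so it is not minimum.

No — its capacity is 19, but the minimum cut has capacity 16.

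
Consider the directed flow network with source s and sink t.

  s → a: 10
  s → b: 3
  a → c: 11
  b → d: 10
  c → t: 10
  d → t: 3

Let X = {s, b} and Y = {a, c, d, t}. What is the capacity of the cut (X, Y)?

Edges leaving {s, b}: s→a (10), b→d (10).
Cut capacity = 10 + 10 = 20.

20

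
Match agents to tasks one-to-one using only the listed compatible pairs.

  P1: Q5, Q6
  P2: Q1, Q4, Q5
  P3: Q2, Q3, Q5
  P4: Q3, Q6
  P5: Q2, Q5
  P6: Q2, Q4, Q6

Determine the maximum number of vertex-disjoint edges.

6

Unit-capacity flow: source→left, listed edges, right→sink; max matching = max flow.
Augmenting path P1→Q5 (+1); matched 1.
Augmenting path P2→Q1 (+1); matched 2.
Augmenting path P3→Q2 (+1); matched 3.
Augmenting path P4→Q3 (+1); matched 4.
Augmenting path P6→Q4 (+1); matched 5.
Augmenting path P5→Q5→P1→Q6 (+1); matched 6.
No augmenting path remains; maximum matching = 6.
König certificate: {P1, P2, P3, P4, P5, P6} is a vertex cover of size 6 (every listed pair touches it), so no matching can be larger.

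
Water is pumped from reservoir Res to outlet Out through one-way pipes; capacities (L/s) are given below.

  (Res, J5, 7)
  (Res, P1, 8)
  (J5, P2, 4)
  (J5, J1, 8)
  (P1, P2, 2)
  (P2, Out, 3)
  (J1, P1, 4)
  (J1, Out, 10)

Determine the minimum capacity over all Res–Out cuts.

Augment Res→J5→P2→Out: bottleneck 3, flow now 3.
Augment Res→J5→J1→Out: bottleneck 4, flow now 7.
Augment Res→P1→P2→J5→J1→Out: bottleneck 2, flow now 9. (uses reverse residual edge)
No augmenting path remains; maximum flow = 9.
By max-flow min-cut, the minimum cut capacity equals the max flow.
In the residual graph, reachable from Res: {Res, P1}.
Min-cut edges: Res→J5 (7), P1→P2 (2); capacity 7 + 2 = 9.

9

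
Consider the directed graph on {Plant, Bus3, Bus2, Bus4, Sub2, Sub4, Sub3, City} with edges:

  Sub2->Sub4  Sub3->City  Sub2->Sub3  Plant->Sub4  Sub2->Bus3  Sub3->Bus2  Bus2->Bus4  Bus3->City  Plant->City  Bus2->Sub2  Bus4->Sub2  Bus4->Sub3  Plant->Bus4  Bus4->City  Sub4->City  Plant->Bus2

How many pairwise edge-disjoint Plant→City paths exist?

4

Assign every edge capacity 1; by Menger, the answer equals the max flow.
Path Plant→City (+1); total 1.
Path Plant→Bus4→City (+1); total 2.
Path Plant→Sub4→City (+1); total 3.
Path Plant→Bus2→Bus4→Sub3→City (+1); total 4.
No residual Plant→City path; max flow = 4.
Certifying cut of size 4: {Plant→Bus2, Plant→Bus4, Plant→City, Plant→Sub4}.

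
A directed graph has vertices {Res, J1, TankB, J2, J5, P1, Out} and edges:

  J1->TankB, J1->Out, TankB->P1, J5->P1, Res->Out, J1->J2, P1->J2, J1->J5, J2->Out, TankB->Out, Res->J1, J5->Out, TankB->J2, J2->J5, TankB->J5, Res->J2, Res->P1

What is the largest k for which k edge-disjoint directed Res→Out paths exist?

Assign every edge capacity 1; by Menger, the answer equals the max flow.
Path Res→Out (+1); total 1.
Path Res→J1→Out (+1); total 2.
Path Res→J2→Out (+1); total 3.
Path Res→P1→J2→J5→Out (+1); total 4.
No residual Res→Out path; max flow = 4.
Certifying cut of size 4: {Res→J1, Res→J2, Res→Out, Res→P1}.

4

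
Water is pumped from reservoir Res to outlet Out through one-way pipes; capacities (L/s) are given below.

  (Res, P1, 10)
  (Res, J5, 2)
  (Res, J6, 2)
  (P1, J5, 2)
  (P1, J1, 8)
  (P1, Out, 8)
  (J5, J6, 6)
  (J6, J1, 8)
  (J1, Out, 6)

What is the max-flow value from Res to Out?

14

Augment Res→P1→Out: bottleneck 8, flow now 8.
Augment Res→P1→J1→Out: bottleneck 2, flow now 10.
Augment Res→J6→J1→Out: bottleneck 2, flow now 12.
Augment Res→J5→J6→J1→Out: bottleneck 2, flow now 14.
No augmenting path remains; maximum flow = 14.
In the residual graph, reachable from Res: {Res}.
Min-cut edges: Res→P1 (10), Res→J5 (2), Res→J6 (2); capacity 10 + 2 + 2 = 14.
This cut is saturated, so no flow can exceed 14.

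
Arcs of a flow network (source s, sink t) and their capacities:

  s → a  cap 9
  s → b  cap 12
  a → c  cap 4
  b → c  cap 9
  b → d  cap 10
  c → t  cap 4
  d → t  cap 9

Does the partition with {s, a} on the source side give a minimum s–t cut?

Given cut capacity: 12 + 4 = 16.
Augment s→a→c→t: bottleneck 4, flow now 4.
Augment s→b→d→t: bottleneck 9, flow now 13.
No augmenting path remains; maximum flow = 13.
In the residual graph, reachable from s: {s, a, b, c, d}.
Min-cut edges: c→t (4), d→t (9); capacity 4 + 9 = 13.
Cut capacity 16 exceeds the max flow 13, so it is not minimum.

No — its capacity is 16, but the minimum cut has capacity 13.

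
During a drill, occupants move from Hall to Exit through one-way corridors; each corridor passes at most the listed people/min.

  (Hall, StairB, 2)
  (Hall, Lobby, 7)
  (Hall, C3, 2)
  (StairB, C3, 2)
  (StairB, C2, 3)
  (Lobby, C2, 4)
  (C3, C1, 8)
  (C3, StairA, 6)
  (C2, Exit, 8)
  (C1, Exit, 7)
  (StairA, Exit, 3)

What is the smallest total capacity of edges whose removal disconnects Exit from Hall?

8

Augment Hall→StairB→C2→Exit: bottleneck 2, flow now 2.
Augment Hall→Lobby→C2→Exit: bottleneck 4, flow now 6.
Augment Hall→C3→C1→Exit: bottleneck 2, flow now 8.
No augmenting path remains; maximum flow = 8.
By max-flow min-cut, the minimum cut capacity equals the max flow.
In the residual graph, reachable from Hall: {Hall, Lobby}.
Min-cut edges: Hall→StairB (2), Hall→C3 (2), Lobby→C2 (4); capacity 2 + 2 + 4 = 8.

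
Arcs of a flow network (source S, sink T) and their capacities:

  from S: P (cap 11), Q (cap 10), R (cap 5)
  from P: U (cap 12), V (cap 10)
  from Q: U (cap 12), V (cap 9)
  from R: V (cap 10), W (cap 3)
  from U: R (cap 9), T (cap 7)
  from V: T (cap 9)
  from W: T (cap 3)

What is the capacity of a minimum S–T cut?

19

Augment S→P→U→T: bottleneck 7, flow now 7.
Augment S→P→V→T: bottleneck 4, flow now 11.
Augment S→Q→V→T: bottleneck 5, flow now 16.
Augment S→R→W→T: bottleneck 3, flow now 19.
No augmenting path remains; maximum flow = 19.
By max-flow min-cut, the minimum cut capacity equals the max flow.
In the residual graph, reachable from S: {S, P, Q, R, U, V}.
Min-cut edges: R→W (3), U→T (7), V→T (9); capacity 3 + 7 + 9 = 19.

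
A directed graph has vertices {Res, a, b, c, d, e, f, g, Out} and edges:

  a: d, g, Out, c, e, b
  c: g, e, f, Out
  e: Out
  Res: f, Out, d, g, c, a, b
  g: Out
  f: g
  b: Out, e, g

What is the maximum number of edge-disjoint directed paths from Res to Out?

Assign every edge capacity 1; by Menger, the answer equals the max flow.
Path Res→Out (+1); total 1.
Path Res→a→Out (+1); total 2.
Path Res→b→Out (+1); total 3.
Path Res→c→Out (+1); total 4.
Path Res→g→Out (+1); total 5.
No residual Res→Out path; max flow = 5.
Certifying cut of size 5: {Res→Out, Res→a, Res→b, Res→c, g→Out}.

5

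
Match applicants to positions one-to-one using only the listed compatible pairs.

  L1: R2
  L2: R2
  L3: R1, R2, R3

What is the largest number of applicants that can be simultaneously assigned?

2

Unit-capacity flow: source→left, listed edges, right→sink; max matching = max flow.
Augmenting path L1→R2 (+1); matched 1.
Augmenting path L3→R1 (+1); matched 2.
No augmenting path remains; maximum matching = 2.
König certificate: {L3, R2} is a vertex cover of size 2 (every listed pair touches it), so no matching can be larger.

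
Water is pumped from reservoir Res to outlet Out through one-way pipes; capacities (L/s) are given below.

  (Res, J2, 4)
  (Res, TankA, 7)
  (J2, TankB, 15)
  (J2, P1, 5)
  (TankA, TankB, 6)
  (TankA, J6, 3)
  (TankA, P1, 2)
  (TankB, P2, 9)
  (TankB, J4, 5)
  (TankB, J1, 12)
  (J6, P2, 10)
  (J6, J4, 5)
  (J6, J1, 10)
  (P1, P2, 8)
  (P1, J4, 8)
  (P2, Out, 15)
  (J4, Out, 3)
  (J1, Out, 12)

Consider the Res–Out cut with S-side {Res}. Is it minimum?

Given cut capacity: 4 + 7 = 11.
Augment Res→J2→TankB→P2→Out: bottleneck 4, flow now 4.
Augment Res→TankA→TankB→P2→Out: bottleneck 5, flow now 9.
Augment Res→TankA→TankB→J4→Out: bottleneck 1, flow now 10.
Augment Res→TankA→J6→P2→Out: bottleneck 1, flow now 11.
No augmenting path remains; maximum flow = 11.
Cut capacity 11 equals the max flow, so it is a minimum cut.

Yes — it is a minimum cut (capacity 11).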